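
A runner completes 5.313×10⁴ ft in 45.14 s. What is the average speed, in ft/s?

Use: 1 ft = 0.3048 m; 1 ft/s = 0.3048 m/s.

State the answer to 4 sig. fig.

5.313×10⁴ ft × 0.3048 → 16194 m
v = d / t = 16194 m / 45.14 s = 358.751 m/s
358.751 m/s ÷ (0.3048 m/s/ft/s) = 1177 ft/s

1177 ft/s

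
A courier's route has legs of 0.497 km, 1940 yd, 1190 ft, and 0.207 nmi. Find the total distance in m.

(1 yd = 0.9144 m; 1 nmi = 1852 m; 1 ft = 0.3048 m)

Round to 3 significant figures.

3020 m

0.497 km × 1000 → 497 m
1940 yd × 0.9144 → 1773.94 m
1190 ft × 0.3048 → 362.712 m
0.207 nmi × 1852 → 383.364 m
Combined: 497 + 1773.94 + 362.712 + 383.364 = 3017.02 m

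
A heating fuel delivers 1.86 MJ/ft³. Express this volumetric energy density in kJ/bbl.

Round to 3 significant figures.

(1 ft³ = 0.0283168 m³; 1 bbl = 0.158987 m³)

1.86 MJ/ft³ × 1000000 J/MJ ÷ 0.0283168 m³/ft³ = 6.56854×10⁷ J/m³
6.56854×10⁷ J/m³ ÷ 1000 J/kJ × 0.158987 m³/bbl = 10443.1 kJ/bbl

1.04×10⁴ kJ/bbl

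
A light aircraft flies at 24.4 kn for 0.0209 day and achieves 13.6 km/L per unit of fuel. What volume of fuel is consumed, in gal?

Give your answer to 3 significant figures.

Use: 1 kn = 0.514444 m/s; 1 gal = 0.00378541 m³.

24.4 kn → 12.5524 m/s
0.0209 day → 1805.76 s
d = v × t = 12.5524 × 1805.76 = 22666.6 m
13.6 km/L → 1.36×10⁷ m/m³
V = d / (distance per unit fuel) = 22666.6 / 1.36×10⁷ = 0.00166666 m³
In gal: 0.00166666 / 0.00378541 = 0.440285 gal

0.440 gal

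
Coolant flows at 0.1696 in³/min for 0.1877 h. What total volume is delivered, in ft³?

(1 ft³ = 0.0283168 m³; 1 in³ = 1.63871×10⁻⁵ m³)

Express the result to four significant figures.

0.001105 ft³

0.1696 in³/min → 4.63209×10⁻⁸ m³/s
0.1877 h → 675.72 s
V = Q × t = 4.63209×10⁻⁸ × 675.72 = 3.13×10⁻⁵ m³
In ft³: 3.13×10⁻⁵ / 0.0283168 = 0.00110535 ft³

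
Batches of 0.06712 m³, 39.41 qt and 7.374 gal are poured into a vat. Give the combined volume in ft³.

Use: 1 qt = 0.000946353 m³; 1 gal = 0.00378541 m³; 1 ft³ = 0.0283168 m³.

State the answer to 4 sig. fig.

0.06712 m³ (already m³)
39.41 qt × 0.000946353 = 0.0372958 m³
7.374 gal × 0.00378541 = 0.0279136 m³
Total: 0.06712 + 0.0372958 + 0.0279136 = 0.132329 m³
In ft³: 0.132329 / 0.0283168 = 4.67316 ft³

4.673 ft³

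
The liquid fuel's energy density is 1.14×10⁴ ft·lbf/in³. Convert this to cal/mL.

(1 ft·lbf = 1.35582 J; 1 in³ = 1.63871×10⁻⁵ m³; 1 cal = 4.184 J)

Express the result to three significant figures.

225 cal/mL

1.14×10⁴ ft·lbf/in³ × 1.35582 J/ft·lbf ÷ 1.63871×10⁻⁵ m³/in³ = 9.43202×10⁸ J/m³
9.43202×10⁸ J/m³ ÷ 4.184 J/cal × 10⁻⁶ m³/mL = 225.431 cal/mL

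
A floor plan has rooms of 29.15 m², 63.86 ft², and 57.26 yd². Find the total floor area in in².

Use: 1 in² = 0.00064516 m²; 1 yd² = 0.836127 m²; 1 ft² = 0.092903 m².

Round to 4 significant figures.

29.15 m² (already m²)
63.86 ft² × 0.092903 = 5.93279 m²
57.26 yd² × 0.836127 = 47.8766 m²
Combined: 29.15 + 5.93279 + 47.8766 = 82.9594 m²
In in²: 82.9594 / 0.00064516 = 128587 in²

1.286×10⁵ in²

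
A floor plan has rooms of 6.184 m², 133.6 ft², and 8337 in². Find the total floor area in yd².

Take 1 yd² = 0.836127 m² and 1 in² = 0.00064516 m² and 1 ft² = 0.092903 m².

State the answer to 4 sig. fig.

28.67 yd²

6.184 m² (already m²)
133.6 ft² × 0.092903 → 12.4118 m²
8337 in² × 0.00064516 → 5.3787 m²
Total: 6.184 + 12.4118 + 5.3787 = 23.9745 m²
In yd²: 23.9745 / 0.836127 = 28.6733 yd²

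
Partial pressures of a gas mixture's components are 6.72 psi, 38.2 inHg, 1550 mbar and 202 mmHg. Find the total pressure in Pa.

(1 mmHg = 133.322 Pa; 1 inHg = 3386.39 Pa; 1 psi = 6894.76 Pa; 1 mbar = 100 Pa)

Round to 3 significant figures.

6.72 psi × 6894.76 = 46332.8 Pa
38.2 inHg × 3386.39 = 129360 Pa
1550 mbar × 100 = 155000 Pa
202 mmHg × 133.322 = 26931 Pa
Total: 46332.8 + 129360 + 155000 + 26931 = 357624 Pa

3.58×10⁵ Pa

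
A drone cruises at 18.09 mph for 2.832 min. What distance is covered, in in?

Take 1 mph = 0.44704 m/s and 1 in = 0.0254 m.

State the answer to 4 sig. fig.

18.09 mph × 0.44704 = 8.08695 m/s
2.832 min × 60 = 169.92 s
d = v × t = 8.08695 m/s × 169.92 s = 1374.13 m
1374.13 m ÷ (0.0254 m/in) = 54099.6 in

5.410×10⁴ in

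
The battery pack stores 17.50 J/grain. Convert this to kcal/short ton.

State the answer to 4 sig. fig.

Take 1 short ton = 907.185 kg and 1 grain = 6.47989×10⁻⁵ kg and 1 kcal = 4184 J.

5.856×10⁴ kcal/short ton

17.50 J/grain ÷ 6.47989×10⁻⁵ kg/grain = 270066 J/kg
270066 J/kg ÷ 4184 J/kcal × 907.185 kg/short ton = 58556.4 kcal/short ton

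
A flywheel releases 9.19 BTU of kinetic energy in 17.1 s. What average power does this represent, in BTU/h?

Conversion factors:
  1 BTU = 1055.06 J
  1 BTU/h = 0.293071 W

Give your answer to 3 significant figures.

1930 BTU/h

9.19 BTU × 1055.06 → 9696 J
P = E / t = 9696 J / 17.1 s = 567.018 W
567.018 W ÷ (0.293071 W/BTU/h) = 1934.75 BTU/h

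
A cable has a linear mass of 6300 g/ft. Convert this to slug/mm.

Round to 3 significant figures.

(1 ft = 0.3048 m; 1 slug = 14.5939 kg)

6300 g/ft × 0.001 kg/g ÷ 0.3048 m/ft = 20.6693 kg/m
20.6693 kg/m ÷ 14.5939 kg/slug × 0.001 m/mm = 0.0014163 slug/mm

0.00142 slug/mm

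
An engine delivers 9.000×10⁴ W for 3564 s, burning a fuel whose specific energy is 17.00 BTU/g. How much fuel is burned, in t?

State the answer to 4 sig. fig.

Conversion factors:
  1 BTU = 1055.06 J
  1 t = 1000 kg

E = P × t = 90000 × 3564 = 3.2076×10⁸ J
17.00 BTU/g → 1.7936×10⁷ J/kg
m = E / e_s = 3.2076×10⁸ / 1.7936×10⁷ = 17.8836 kg
In t: 17.8836 / 1000 = 0.0178836 t

0.01788 t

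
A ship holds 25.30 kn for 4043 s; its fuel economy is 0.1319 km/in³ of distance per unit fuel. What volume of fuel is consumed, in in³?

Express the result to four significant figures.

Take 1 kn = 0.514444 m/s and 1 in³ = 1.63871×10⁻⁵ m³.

398.9 in³

25.30 kn → 13.0154 m/s
d = v × t = 13.0154 × 4043 = 52621.3 m
0.1319 km/in³ → 8.04901×10⁶ m/m³
V = d / (distance per unit fuel) = 52621.3 / 8.04901×10⁶ = 0.00653761 m³
In in³: 0.00653761 / 1.63871×10⁻⁵ = 398.949 in³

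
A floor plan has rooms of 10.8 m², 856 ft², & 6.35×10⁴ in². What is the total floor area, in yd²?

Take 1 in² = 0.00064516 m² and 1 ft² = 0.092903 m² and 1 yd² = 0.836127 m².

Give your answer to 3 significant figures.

157 yd²

10.8 m² (already m²)
856 ft² × 0.092903 = 79.525 m²
6.35×10⁴ in² × 0.00064516 = 40.9677 m²
Total: 10.8 + 79.525 + 40.9677 = 131.293 m²
In yd²: 131.293 / 0.836127 = 157.025 yd²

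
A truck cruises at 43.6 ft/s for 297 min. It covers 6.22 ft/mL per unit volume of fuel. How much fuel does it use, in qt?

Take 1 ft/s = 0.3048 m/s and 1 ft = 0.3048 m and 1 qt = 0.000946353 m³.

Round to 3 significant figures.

43.6 ft/s → 13.2893 m/s
297 min → 17820 s
d = v × t = 13.2893 × 17820 = 236815 m
6.22 ft/mL → 1.89586×10⁶ m/m³
V = d / (distance per unit fuel) = 236815 / 1.89586×10⁶ = 0.124912 m³
In qt: 0.124912 / 0.000946353 = 131.993 qt

132 qt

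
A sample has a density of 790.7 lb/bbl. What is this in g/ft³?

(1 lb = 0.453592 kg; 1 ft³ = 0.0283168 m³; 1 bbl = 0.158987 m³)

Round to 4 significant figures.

6.388×10⁴ g/ft³

790.7 lb/bbl × 0.453592 kg/lb ÷ 0.158987 m³/bbl = 2255.88 kg/m³
2255.88 kg/m³ ÷ 0.001 kg/g × 0.0283168 m³/ft³ = 63879.3 g/ft³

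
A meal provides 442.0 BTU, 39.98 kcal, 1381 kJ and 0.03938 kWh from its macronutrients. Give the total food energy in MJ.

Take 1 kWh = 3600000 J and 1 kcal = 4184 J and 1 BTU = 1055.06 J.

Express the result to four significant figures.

442.0 BTU × 1055.06 = 466337 J
39.98 kcal × 4184 = 167276 J
1381 kJ × 1000 = 1.381×10⁶ J
0.03938 kWh × 3600000 = 141768 J
Total: 466337 + 167276 + 1.381×10⁶ + 141768 = 2.15638×10⁶ J
In MJ: 2.15638×10⁶ / 1000000 = 2.15638 MJ

2.156 MJ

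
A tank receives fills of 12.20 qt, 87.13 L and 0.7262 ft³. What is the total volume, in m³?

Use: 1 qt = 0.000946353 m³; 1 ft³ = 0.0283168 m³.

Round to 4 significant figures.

0.1192 m³

12.20 qt × 0.000946353 = 0.0115455 m³
87.13 L × 0.001 = 0.08713 m³
0.7262 ft³ × 0.0283168 = 0.0205637 m³
Sum: 0.0115455 + 0.08713 + 0.0205637 = 0.119239 m³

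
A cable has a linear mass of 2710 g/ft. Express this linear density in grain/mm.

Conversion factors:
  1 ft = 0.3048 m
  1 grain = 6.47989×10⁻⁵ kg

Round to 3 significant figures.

137 grain/mm

2710 g/ft × 0.001 kg/g ÷ 0.3048 m/ft = 8.89108 kg/m
8.89108 kg/m ÷ 6.47989×10⁻⁵ kg/grain × 0.001 m/mm = 137.21 grain/mm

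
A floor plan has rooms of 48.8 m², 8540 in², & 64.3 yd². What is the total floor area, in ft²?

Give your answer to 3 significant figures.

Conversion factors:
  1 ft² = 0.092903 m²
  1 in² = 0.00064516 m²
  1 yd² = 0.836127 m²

1160 ft²

48.8 m² (already m²)
8540 in² × 0.00064516 = 5.50967 m²
64.3 yd² × 0.836127 = 53.763 m²
Combined: 48.8 + 5.50967 + 53.763 = 108.073 m²
In ft²: 108.073 / 0.092903 = 1163.29 ft²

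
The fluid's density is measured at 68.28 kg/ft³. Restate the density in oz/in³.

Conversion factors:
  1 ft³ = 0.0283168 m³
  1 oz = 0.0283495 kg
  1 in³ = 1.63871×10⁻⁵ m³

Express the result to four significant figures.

68.28 kg/ft³ ÷ 0.0283168 m³/ft³ = 2411.29 kg/m³
2411.29 kg/m³ ÷ 0.0283495 kg/oz × 1.63871×10⁻⁵ m³/in³ = 1.39382 oz/in³

1.394 oz/in³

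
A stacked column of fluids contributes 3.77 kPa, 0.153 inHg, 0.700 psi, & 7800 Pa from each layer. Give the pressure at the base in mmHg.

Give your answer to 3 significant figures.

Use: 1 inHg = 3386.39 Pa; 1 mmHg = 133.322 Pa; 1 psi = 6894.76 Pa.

3.77 kPa × 1000 = 3770 Pa
0.153 inHg × 3386.39 = 518.118 Pa
0.700 psi × 6894.76 = 4826.33 Pa
7800 Pa (already Pa)
Sum: 3770 + 518.118 + 4826.33 + 7800 = 16914.4 Pa
In mmHg: 16914.4 / 133.322 = 126.869 mmHg

127 mmHg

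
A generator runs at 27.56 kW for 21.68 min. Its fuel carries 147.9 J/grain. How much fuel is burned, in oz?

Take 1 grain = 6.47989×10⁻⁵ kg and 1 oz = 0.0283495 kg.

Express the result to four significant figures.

554.0 oz

27.56 kW → 27560 W
21.68 min → 1300.8 s
E = P × t = 27560 × 1300.8 = 3.585×10⁷ J
147.9 J/grain → 2.28245×10⁶ J/kg
m = E / e_s = 3.585×10⁷ / 2.28245×10⁶ = 15.7068 kg
In oz: 15.7068 / 0.0283495 = 554.042 oz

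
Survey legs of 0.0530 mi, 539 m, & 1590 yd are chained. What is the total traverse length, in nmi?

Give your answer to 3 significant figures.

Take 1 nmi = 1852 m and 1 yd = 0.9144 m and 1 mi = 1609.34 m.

1.12 nmi

0.0530 mi × 1609.34 = 85.295 m
539 m (already m)
1590 yd × 0.9144 = 1453.9 m
Total: 85.295 + 539 + 1453.9 = 2078.2 m
In nmi: 2078.2 / 1852 = 1.12214 nmi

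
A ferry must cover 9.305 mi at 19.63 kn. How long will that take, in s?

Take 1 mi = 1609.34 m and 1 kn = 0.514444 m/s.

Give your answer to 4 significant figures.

9.305 mi × 1609.34 = 14974.9 m
19.63 kn × 0.514444 = 10.0985 m/s
t = d / v = 14974.9 m / 10.0985 m/s = 1482.88 s

1483 s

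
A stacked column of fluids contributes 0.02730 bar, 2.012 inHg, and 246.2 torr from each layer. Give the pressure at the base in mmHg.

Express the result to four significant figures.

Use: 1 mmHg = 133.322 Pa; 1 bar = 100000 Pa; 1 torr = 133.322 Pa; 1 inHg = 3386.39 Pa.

0.02730 bar × 100000 → 2730 Pa
2.012 inHg × 3386.39 → 6813.42 Pa
246.2 torr × 133.322 → 32823.9 Pa
Sum: 2730 + 6813.42 + 32823.9 = 42367.3 Pa
In mmHg: 42367.3 / 133.322 = 317.782 mmHg

317.8 mmHg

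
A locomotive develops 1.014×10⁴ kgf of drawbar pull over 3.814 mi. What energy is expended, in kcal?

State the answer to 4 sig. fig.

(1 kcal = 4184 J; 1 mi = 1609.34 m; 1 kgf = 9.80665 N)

1.459×10⁵ kcal

1.014×10⁴ kgf × 9.80665 → 99439.4 N
3.814 mi × 1609.34 → 6138.02 m
W = F × d = 99439.4 N × 6138.02 m = 6.10361×10⁸ J
6.10361×10⁸ J ÷ (4184 J/kcal) = 145880 kcal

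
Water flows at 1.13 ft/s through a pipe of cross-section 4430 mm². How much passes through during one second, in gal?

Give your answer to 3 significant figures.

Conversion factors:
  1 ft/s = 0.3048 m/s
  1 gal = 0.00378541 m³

0.403 gal

1.13 ft/s × 0.3048 = 0.344424 m/s
4430 mm² × 10⁻⁶ = 0.00443 m²
V = v × A × t = 0.344424 m/s × 0.00443 m² × 1 s = 0.0015258 m³
0.0015258 m³ ÷ (0.00378541 m³/gal) = 0.403074 gal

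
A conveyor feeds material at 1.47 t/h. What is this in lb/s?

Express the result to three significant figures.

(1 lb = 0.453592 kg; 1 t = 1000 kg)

1.47 t/h × 1000 kg/t ÷ 3600 s/h = 0.408333 kg/s
0.408333 kg/s ÷ 0.453592 kg/lb = 0.900221 lb/s

0.900 lb/s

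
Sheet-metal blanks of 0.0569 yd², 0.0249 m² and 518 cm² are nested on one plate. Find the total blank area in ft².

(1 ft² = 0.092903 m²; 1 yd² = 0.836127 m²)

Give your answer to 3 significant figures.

0.0569 yd² × 0.836127 = 0.0475756 m²
0.0249 m² (already m²)
518 cm² × 0.0001 = 0.0518 m²
Combined: 0.0475756 + 0.0249 + 0.0518 = 0.124276 m²
In ft²: 0.124276 / 0.092903 = 1.3377 ft²

1.34 ft²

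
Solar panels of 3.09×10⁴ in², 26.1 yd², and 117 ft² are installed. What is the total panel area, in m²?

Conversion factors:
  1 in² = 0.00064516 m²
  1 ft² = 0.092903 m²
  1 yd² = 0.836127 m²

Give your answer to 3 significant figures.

3.09×10⁴ in² × 0.00064516 → 19.9354 m²
26.1 yd² × 0.836127 → 21.8229 m²
117 ft² × 0.092903 → 10.8697 m²
Sum: 19.9354 + 21.8229 + 10.8697 = 52.628 m²

52.6 m²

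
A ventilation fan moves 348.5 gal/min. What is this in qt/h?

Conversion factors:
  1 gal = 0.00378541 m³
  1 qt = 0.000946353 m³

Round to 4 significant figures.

8.364×10⁴ qt/h

348.5 gal/min × 0.00378541 m³/gal ÷ 60 s/min = 0.0219869 m³/s
0.0219869 m³/s ÷ 0.000946353 m³/qt × 3600 s/h = 83639.9 qt/h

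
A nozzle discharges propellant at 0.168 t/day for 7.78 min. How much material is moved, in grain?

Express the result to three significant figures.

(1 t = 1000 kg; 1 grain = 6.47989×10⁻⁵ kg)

0.168 t/day → 0.00194444 kg/s
7.78 min → 466.8 s
m = ṁ × t = 0.00194444 × 466.8 = 0.907665 kg
In grain: 0.907665 / 6.47989×10⁻⁵ = 14007.4 grain

1.40×10⁴ grain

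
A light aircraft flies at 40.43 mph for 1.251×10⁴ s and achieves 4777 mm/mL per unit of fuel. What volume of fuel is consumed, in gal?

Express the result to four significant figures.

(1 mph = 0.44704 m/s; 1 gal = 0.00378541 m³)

12.50 gal

40.43 mph → 18.0738 m/s
d = v × t = 18.0738 × 12510 = 226103 m
4777 mm/mL → 4.777×10⁶ m/m³
V = d / (distance per unit fuel) = 226103 / 4.777×10⁶ = 0.0473316 m³
In gal: 0.0473316 / 0.00378541 = 12.5037 gal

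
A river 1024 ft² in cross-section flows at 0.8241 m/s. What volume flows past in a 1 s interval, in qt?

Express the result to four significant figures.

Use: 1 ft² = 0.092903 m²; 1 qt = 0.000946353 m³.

1024 ft² × 0.092903 = 95.1327 m²
V = v × A × t = 0.8241 m/s × 95.1327 m² × 1 s = 78.3989 m³
78.3989 m³ ÷ (0.000946353 m³/qt) = 82843.2 qt

8.284×10⁴ qt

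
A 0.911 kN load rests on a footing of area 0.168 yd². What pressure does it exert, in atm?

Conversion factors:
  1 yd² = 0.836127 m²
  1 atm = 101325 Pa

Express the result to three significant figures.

0.0640 atm

0.911 kN × 1000 → 911 N
0.168 yd² × 0.836127 → 0.140469 m²
P = F / A = 911 N / 0.140469 m² = 6485.42 Pa
6485.42 Pa ÷ (101325 Pa/atm) = 0.0640061 atm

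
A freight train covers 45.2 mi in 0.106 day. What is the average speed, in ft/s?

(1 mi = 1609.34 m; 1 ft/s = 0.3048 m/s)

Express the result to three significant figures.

26.1 ft/s

45.2 mi × 1609.34 → 72742.2 m
0.106 day × 86400 → 9158.4 s
v = d / t = 72742.2 m / 9158.4 s = 7.94268 m/s
7.94268 m/s ÷ (0.3048 m/s/ft/s) = 26.0587 ft/s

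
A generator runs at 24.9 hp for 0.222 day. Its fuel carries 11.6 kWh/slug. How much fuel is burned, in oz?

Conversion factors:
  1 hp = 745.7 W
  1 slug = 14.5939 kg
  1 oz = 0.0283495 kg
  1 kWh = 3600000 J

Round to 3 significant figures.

4390 oz

24.9 hp → 18567.9 W
0.222 day → 19180.8 s
E = P × t = 18567.9 × 19180.8 = 3.56147×10⁸ J
11.6 kWh/slug → 2.86147×10⁶ J/kg
m = E / e_s = 3.56147×10⁸ / 2.86147×10⁶ = 124.463 kg
In oz: 124.463 / 0.0283495 = 4390.31 oz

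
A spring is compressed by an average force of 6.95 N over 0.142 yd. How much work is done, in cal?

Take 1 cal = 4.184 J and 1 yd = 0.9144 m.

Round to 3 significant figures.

0.142 yd × 0.9144 = 0.129845 m
W = F × d = 6.95 N × 0.129845 m = 0.902423 J
0.902423 J ÷ (4.184 J/cal) = 0.215684 cal

0.216 cal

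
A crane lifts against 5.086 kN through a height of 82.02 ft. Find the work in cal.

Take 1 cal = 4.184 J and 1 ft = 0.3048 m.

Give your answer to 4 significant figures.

3.039×10⁴ cal

5.086 kN × 1000 → 5086 N
82.02 ft × 0.3048 → 24.9997 m
W = F × d = 5086 N × 24.9997 m = 127148 J
127148 J ÷ (4.184 J/cal) = 30389.1 cal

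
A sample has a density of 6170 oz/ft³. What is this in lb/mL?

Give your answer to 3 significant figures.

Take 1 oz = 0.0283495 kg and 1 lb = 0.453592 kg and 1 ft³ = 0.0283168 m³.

6170 oz/ft³ × 0.0283495 kg/oz ÷ 0.0283168 m³/ft³ = 6177.13 kg/m³
6177.13 kg/m³ ÷ 0.453592 kg/lb × 10⁻⁶ m³/mL = 0.0136183 lb/mL

0.0136 lb/mL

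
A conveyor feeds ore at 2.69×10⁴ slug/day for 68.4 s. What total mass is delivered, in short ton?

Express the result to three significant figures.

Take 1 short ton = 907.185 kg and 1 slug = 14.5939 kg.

0.343 short ton

2.69×10⁴ slug/day → 4.5437 kg/s
m = ṁ × t = 4.5437 × 68.4 = 310.789 kg
In short ton: 310.789 / 907.185 = 0.342586 short ton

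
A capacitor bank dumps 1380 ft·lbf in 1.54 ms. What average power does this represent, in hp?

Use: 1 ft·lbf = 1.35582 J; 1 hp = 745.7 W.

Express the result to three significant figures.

1380 ft·lbf × 1.35582 = 1871.03 J
1.54 ms × 0.001 = 0.00154 s
P = E / t = 1871.03 J / 0.00154 s = 1.21495×10⁶ W
1.21495×10⁶ W ÷ (745.7 W/hp) = 1629.27 hp

1630 hp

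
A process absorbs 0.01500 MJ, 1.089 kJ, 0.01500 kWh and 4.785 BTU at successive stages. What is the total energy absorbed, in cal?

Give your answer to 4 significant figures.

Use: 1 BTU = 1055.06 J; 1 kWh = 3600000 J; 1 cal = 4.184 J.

1.796×10⁴ cal

0.01500 MJ × 1000000 = 15000 J
1.089 kJ × 1000 = 1089 J
0.01500 kWh × 3600000 = 54000 J
4.785 BTU × 1055.06 = 5048.46 J
Sum: 15000 + 1089 + 54000 + 5048.46 = 75137.5 J
In cal: 75137.5 / 4.184 = 17958.3 cal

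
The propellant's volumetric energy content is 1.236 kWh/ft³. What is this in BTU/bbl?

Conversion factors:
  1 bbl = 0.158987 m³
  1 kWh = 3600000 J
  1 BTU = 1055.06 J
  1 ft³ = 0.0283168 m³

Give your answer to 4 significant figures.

1.236 kWh/ft³ × 3600000 J/kWh ÷ 0.0283168 m³/ft³ = 1.57136×10⁸ J/m³
1.57136×10⁸ J/m³ ÷ 1055.06 J/BTU × 0.158987 m³/bbl = 23678.8 BTU/bbl

2.368×10⁴ BTU/bbl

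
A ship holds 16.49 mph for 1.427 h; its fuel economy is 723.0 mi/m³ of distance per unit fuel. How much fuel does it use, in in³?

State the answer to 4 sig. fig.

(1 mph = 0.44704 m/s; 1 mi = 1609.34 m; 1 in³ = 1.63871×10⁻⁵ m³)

1986 in³

16.49 mph → 7.37169 m/s
1.427 h → 5137.2 s
d = v × t = 7.37169 × 5137.2 = 37869.8 m
723.0 mi/m³ → 1.16355×10⁶ m/m³
V = d / (distance per unit fuel) = 37869.8 / 1.16355×10⁶ = 0.0325468 m³
In in³: 0.0325468 / 1.63871×10⁻⁵ = 1986.12 in³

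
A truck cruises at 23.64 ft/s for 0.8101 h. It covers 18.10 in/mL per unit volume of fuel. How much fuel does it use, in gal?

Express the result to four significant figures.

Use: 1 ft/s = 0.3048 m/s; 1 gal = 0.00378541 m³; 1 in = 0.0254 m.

23.64 ft/s → 7.20547 m/s
0.8101 h → 2916.36 s
d = v × t = 7.20547 × 2916.36 = 21013.7 m
18.10 in/mL → 459740 m/m³
V = d / (distance per unit fuel) = 21013.7 / 459740 = 0.0457078 m³
In gal: 0.0457078 / 0.00378541 = 12.0747 gal

12.07 gal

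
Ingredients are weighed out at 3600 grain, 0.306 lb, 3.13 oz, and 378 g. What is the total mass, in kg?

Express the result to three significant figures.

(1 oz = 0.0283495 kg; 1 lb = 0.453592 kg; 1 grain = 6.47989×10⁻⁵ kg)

0.839 kg

3600 grain × 6.47989×10⁻⁵ → 0.233276 kg
0.306 lb × 0.453592 → 0.138799 kg
3.13 oz × 0.0283495 → 0.0887339 kg
378 g × 0.001 → 0.378 kg
Total: 0.233276 + 0.138799 + 0.0887339 + 0.378 = 0.838809 kg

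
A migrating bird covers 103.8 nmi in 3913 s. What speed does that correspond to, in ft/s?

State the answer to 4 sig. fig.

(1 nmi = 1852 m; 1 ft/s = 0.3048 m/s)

103.8 nmi × 1852 → 192238 m
v = d / t = 192238 m / 3913 s = 49.128 m/s
49.128 m/s ÷ (0.3048 m/s/ft/s) = 161.181 ft/s

161.2 ft/s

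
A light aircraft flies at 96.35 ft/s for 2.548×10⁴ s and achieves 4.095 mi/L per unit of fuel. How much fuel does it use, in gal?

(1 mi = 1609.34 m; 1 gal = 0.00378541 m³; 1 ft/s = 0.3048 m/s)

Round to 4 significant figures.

96.35 ft/s → 29.3675 m/s
d = v × t = 29.3675 × 25480 = 748284 m
4.095 mi/L → 6.59025×10⁶ m/m³
V = d / (distance per unit fuel) = 748284 / 6.59025×10⁶ = 0.113544 m³
In gal: 0.113544 / 0.00378541 = 29.9952 gal

30.00 gal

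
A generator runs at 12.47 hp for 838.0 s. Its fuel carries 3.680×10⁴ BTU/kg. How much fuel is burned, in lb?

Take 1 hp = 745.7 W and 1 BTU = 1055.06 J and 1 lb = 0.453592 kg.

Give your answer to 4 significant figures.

12.47 hp → 9298.88 W
E = P × t = 9298.88 × 838 = 7.79246×10⁶ J
3.680×10⁴ BTU/kg → 3.88262×10⁷ J/kg
m = E / e_s = 7.79246×10⁶ / 3.88262×10⁷ = 0.200701 kg
In lb: 0.200701 / 0.453592 = 0.44247 lb

0.4425 lb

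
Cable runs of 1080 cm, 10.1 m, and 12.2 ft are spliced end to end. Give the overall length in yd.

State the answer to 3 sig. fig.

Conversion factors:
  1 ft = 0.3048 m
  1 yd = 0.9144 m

1080 cm × 0.01 = 10.8 m
10.1 m (already m)
12.2 ft × 0.3048 = 3.71856 m
Combined: 10.8 + 10.1 + 3.71856 = 24.6186 m
In yd: 24.6186 / 0.9144 = 26.9232 yd

26.9 yd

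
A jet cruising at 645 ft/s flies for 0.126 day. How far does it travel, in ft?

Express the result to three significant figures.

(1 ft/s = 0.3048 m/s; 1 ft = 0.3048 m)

7.02×10⁶ ft

645 ft/s × 0.3048 → 196.596 m/s
0.126 day × 86400 → 10886.4 s
d = v × t = 196.596 m/s × 10886.4 s = 2.14022×10⁶ m
2.14022×10⁶ m ÷ (0.3048 m/ft) = 7.02172×10⁶ ft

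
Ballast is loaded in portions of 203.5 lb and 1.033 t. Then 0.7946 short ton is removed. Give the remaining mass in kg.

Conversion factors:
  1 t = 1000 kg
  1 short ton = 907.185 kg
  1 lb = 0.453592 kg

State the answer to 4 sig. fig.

203.5 lb × 0.453592 → 92.306 kg
1.033 t × 1000 → 1033 kg
0.7946 short ton × 907.185 → 720.849 kg
Net: 92.306 + 1033 − 720.849 = 404.457 kg

404.5 kg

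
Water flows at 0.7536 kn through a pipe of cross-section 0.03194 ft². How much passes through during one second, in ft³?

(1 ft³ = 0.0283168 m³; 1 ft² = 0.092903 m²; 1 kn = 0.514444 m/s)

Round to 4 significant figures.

0.7536 kn × 0.514444 = 0.387685 m/s
0.03194 ft² × 0.092903 = 0.00296732 m²
V = v × A × t = 0.387685 m/s × 0.00296732 m² × 1 s = 0.00115039 m³
0.00115039 m³ ÷ (0.0283168 m³/ft³) = 0.0406257 ft³

0.04063 ft³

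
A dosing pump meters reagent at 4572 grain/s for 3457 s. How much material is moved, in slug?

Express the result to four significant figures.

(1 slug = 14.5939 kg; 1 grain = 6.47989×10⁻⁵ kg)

4572 grain/s → 0.296261 kg/s
m = ṁ × t = 0.296261 × 3457 = 1024.17 kg
In slug: 1024.17 / 14.5939 = 70.178 slug

70.18 slug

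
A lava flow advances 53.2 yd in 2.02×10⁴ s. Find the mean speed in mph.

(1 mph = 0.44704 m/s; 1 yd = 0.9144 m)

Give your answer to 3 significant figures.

53.2 yd × 0.9144 = 48.6461 m
v = d / t = 48.6461 m / 20200 s = 0.00240822 m/s
0.00240822 m/s ÷ (0.44704 m/s/mph) = 0.00538703 mph

0.00539 mph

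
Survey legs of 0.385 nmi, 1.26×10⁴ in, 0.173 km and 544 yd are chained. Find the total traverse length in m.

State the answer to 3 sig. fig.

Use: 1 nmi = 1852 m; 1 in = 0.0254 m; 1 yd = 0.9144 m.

1700 m

0.385 nmi × 1852 → 713.02 m
1.26×10⁴ in × 0.0254 → 320.04 m
0.173 km × 1000 → 173 m
544 yd × 0.9144 → 497.434 m
Combined: 713.02 + 320.04 + 173 + 497.434 = 1703.49 m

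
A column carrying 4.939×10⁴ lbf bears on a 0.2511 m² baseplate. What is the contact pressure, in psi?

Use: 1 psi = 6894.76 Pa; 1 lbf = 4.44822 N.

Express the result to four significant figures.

4.939×10⁴ lbf × 4.44822 → 219698 N
P = F / A = 219698 N / 0.2511 m² = 874942 Pa
874942 Pa ÷ (6894.76 Pa/psi) = 126.9 psi

126.9 psi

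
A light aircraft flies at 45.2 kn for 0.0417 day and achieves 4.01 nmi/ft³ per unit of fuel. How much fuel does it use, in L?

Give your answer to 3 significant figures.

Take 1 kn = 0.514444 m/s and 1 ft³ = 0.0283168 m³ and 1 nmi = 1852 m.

45.2 kn → 23.2529 m/s
0.0417 day → 3602.88 s
d = v × t = 23.2529 × 3602.88 = 83777.4 m
4.01 nmi/ft³ → 262266 m/m³
V = d / (distance per unit fuel) = 83777.4 / 262266 = 0.319437 m³
In L: 0.319437 / 0.001 = 319.437 L

319 L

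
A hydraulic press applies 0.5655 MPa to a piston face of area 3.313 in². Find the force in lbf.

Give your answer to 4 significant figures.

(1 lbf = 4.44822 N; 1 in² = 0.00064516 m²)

0.5655 MPa × 1000000 = 565500 Pa
3.313 in² × 0.00064516 = 0.00213742 m²
F = P × A = 565500 Pa × 0.00213742 m² = 1208.71 N
1208.71 N ÷ (4.44822 N/lbf) = 271.729 lbf

271.7 lbf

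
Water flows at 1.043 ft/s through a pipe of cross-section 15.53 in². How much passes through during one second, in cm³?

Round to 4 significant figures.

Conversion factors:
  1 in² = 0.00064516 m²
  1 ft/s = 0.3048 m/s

3185 cm³

1.043 ft/s × 0.3048 → 0.317906 m/s
15.53 in² × 0.00064516 → 0.0100193 m²
V = v × A × t = 0.317906 m/s × 0.0100193 m² × 1 s = 0.0031852 m³
0.0031852 m³ ÷ (10⁻⁶ m³/cm³) = 3185.2 cm³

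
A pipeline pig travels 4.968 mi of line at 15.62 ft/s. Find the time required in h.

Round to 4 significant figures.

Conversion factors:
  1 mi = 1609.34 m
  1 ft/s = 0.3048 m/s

0.4665 h

4.968 mi × 1609.34 = 7995.2 m
15.62 ft/s × 0.3048 = 4.76098 m/s
t = d / v = 7995.2 m / 4.76098 m/s = 1679.32 s
1679.32 s ÷ (3600 s/h) = 0.466478 h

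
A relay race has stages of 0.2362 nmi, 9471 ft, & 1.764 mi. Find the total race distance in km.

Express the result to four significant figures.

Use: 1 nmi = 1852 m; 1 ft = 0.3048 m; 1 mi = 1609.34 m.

0.2362 nmi × 1852 = 437.442 m
9471 ft × 0.3048 = 2886.76 m
1.764 mi × 1609.34 = 2838.88 m
Sum: 437.442 + 2886.76 + 2838.88 = 6163.08 m
In km: 6163.08 / 1000 = 6.16308 km

6.163 km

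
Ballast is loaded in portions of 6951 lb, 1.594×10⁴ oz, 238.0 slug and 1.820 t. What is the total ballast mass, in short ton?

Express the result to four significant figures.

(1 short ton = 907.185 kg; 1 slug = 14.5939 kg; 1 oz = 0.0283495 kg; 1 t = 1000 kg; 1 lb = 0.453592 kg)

6951 lb × 0.453592 = 3152.92 kg
1.594×10⁴ oz × 0.0283495 = 451.891 kg
238.0 slug × 14.5939 = 3473.35 kg
1.820 t × 1000 = 1820 kg
Combined: 3152.92 + 451.891 + 3473.35 + 1820 = 8898.16 kg
In short ton: 8898.16 / 907.185 = 9.80854 short ton

9.809 short ton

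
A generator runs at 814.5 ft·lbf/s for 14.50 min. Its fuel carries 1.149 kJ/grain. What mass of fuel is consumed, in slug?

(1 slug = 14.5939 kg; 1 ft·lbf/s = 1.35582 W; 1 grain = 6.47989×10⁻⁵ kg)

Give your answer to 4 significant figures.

0.003713 slug

814.5 ft·lbf/s → 1104.32 W
14.50 min → 870 s
E = P × t = 1104.32 × 870 = 960758 J
1.149 kJ/grain → 1.77318×10⁷ J/kg
m = E / e_s = 960758 / 1.77318×10⁷ = 0.0541828 kg
In slug: 0.0541828 / 14.5939 = 0.0037127 slug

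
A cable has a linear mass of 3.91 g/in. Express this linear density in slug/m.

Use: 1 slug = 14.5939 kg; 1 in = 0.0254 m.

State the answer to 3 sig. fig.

0.0105 slug/m

3.91 g/in × 0.001 kg/g ÷ 0.0254 m/in = 0.153937 kg/m
0.153937 kg/m ÷ 14.5939 kg/slug = 0.010548 slug/m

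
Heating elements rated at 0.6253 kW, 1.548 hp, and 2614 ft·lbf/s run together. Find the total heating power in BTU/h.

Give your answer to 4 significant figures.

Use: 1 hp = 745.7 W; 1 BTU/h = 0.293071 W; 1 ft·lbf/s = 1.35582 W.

1.817×10⁴ BTU/h

0.6253 kW × 1000 = 625.3 W
1.548 hp × 745.7 = 1154.34 W
2614 ft·lbf/s × 1.35582 = 3544.11 W
Total: 625.3 + 1154.34 + 3544.11 = 5323.75 W
In BTU/h: 5323.75 / 0.293071 = 18165.4 BTU/h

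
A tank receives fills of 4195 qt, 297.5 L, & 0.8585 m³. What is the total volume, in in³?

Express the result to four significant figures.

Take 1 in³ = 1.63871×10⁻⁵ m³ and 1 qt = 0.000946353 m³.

4195 qt × 0.000946353 = 3.96995 m³
297.5 L × 0.001 = 0.2975 m³
0.8585 m³ (already m³)
Combined: 3.96995 + 0.2975 + 0.8585 = 5.12595 m³
In in³: 5.12595 / 1.63871×10⁻⁵ = 312804 in³

3.128×10⁵ in³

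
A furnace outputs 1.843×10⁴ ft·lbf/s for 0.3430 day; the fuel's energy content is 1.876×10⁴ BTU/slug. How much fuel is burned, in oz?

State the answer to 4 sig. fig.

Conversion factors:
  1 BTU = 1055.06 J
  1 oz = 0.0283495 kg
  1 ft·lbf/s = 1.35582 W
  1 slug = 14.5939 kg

1.843×10⁴ ft·lbf/s → 24987.8 W
0.3430 day → 29635.2 s
E = P × t = 24987.8 × 29635.2 = 7.40518×10⁸ J
1.876×10⁴ BTU/slug → 1.35625×10⁶ J/kg
m = E / e_s = 7.40518×10⁸ / 1.35625×10⁶ = 546.004 kg
In oz: 546.004 / 0.0283495 = 19259.7 oz

1.926×10⁴ oz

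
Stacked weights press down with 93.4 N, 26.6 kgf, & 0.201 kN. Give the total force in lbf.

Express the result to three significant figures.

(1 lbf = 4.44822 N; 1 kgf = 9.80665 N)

93.4 N (already N)
26.6 kgf × 9.80665 = 260.857 N
0.201 kN × 1000 = 201 N
Sum: 93.4 + 260.857 + 201 = 555.257 N
In lbf: 555.257 / 4.44822 = 124.827 lbf

125 lbf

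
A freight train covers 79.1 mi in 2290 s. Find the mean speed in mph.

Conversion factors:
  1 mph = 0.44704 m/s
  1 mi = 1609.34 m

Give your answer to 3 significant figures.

79.1 mi × 1609.34 → 127299 m
v = d / t = 127299 m / 2290 s = 55.5891 m/s
55.5891 m/s ÷ (0.44704 m/s/mph) = 124.349 mph

124 mph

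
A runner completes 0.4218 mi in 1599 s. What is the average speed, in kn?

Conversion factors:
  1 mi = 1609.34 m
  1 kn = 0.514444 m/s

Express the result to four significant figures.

0.4218 mi × 1609.34 → 678.82 m
v = d / t = 678.82 m / 1599 s = 0.424528 m/s
0.424528 m/s ÷ (0.514444 m/s/kn) = 0.825217 kn

0.8252 kn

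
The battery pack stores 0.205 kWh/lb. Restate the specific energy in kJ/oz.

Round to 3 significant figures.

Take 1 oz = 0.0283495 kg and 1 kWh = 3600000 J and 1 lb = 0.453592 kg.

46.1 kJ/oz

0.205 kWh/lb × 3600000 J/kWh ÷ 0.453592 kg/lb = 1.62701×10⁶ J/kg
1.62701×10⁶ J/kg ÷ 1000 J/kJ × 0.0283495 kg/oz = 46.1249 kJ/oz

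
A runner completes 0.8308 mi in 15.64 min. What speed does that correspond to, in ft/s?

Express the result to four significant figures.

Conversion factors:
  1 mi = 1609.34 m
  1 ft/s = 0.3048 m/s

4.675 ft/s

0.8308 mi × 1609.34 = 1337.04 m
15.64 min × 60 = 938.4 s
v = d / t = 1337.04 m / 938.4 s = 1.42481 m/s
1.42481 m/s ÷ (0.3048 m/s/ft/s) = 4.67457 ft/s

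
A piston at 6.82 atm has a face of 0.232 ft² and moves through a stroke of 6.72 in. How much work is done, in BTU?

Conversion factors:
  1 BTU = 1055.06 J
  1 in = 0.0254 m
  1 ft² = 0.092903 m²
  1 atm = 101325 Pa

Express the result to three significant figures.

2.41 BTU

6.82 atm → 691036 Pa
0.232 ft² → 0.0215535 m²
F = P × A = 691036 × 0.0215535 = 14894.2 N
6.72 in → 0.170688 m
W = F × d = 14894.2 × 0.170688 = 2542.26 J
In BTU: 2542.26 / 1055.06 = 2.40959 BTU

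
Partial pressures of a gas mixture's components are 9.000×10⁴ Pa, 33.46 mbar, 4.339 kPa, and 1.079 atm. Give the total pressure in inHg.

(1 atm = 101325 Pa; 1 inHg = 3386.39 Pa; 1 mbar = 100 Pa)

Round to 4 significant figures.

61.13 inHg

9.000×10⁴ Pa (already Pa)
33.46 mbar × 100 → 3346 Pa
4.339 kPa × 1000 → 4339 Pa
1.079 atm × 101325 → 109330 Pa
Sum: 90000 + 3346 + 4339 + 109330 = 207015 Pa
In inHg: 207015 / 3386.39 = 61.1315 inHg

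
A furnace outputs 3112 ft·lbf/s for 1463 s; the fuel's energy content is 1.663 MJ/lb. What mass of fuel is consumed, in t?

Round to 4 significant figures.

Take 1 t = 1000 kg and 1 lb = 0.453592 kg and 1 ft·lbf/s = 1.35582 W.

0.001684 t

3112 ft·lbf/s → 4219.31 W
E = P × t = 4219.31 × 1463 = 6.17285×10⁶ J
1.663 MJ/lb → 3.66629×10⁶ J/kg
m = E / e_s = 6.17285×10⁶ / 3.66629×10⁶ = 1.68368 kg
In t: 1.68368 / 1000 = 0.00168368 t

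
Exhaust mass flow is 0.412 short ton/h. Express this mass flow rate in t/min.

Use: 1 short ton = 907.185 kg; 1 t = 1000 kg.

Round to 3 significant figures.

0.00623 t/min

0.412 short ton/h × 907.185 kg/short ton ÷ 3600 s/h = 0.103822 kg/s
0.103822 kg/s ÷ 1000 kg/t × 60 s/min = 0.00622932 t/min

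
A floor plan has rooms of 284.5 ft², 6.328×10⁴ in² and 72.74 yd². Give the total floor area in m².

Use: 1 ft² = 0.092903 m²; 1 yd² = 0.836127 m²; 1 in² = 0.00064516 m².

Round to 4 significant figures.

284.5 ft² × 0.092903 = 26.4309 m²
6.328×10⁴ in² × 0.00064516 = 40.8257 m²
72.74 yd² × 0.836127 = 60.8199 m²
Combined: 26.4309 + 40.8257 + 60.8199 = 128.077 m²

128.1 m²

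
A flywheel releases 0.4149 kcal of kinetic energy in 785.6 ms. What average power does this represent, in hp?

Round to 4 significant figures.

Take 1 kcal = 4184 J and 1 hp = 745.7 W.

2.963 hp

0.4149 kcal × 4184 = 1735.94 J
785.6 ms × 0.001 = 0.7856 s
P = E / t = 1735.94 J / 0.7856 s = 2209.7 W
2209.7 W ÷ (745.7 W/hp) = 2.96326 hp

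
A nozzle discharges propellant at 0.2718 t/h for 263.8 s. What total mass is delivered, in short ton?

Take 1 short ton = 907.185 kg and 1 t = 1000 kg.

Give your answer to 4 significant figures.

0.2718 t/h → 0.0755 kg/s
m = ṁ × t = 0.0755 × 263.8 = 19.9169 kg
In short ton: 19.9169 / 907.185 = 0.0219546 short ton

0.02195 short ton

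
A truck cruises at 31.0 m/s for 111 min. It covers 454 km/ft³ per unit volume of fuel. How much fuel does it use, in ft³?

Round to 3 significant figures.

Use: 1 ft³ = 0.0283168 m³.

111 min → 6660 s
d = v × t = 31 × 6660 = 206460 m
454 km/ft³ → 1.60329×10⁷ m/m³
V = d / (distance per unit fuel) = 206460 / 1.60329×10⁷ = 0.0128773 m³
In ft³: 0.0128773 / 0.0283168 = 0.454758 ft³

0.455 ft³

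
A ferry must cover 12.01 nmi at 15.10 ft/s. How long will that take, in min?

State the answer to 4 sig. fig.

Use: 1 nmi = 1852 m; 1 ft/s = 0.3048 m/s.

80.55 min

12.01 nmi × 1852 → 22242.5 m
15.10 ft/s × 0.3048 → 4.60248 m/s
t = d / v = 22242.5 m / 4.60248 m/s = 4832.72 s
4832.72 s ÷ (60 s/min) = 80.5453 min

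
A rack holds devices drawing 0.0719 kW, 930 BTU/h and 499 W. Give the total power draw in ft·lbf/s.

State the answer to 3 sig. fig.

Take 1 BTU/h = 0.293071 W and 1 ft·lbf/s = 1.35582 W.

0.0719 kW × 1000 = 71.9 W
930 BTU/h × 0.293071 = 272.556 W
499 W (already W)
Combined: 71.9 + 272.556 + 499 = 843.456 W
In ft·lbf/s: 843.456 / 1.35582 = 622.1 ft·lbf/s

622 ft·lbf/s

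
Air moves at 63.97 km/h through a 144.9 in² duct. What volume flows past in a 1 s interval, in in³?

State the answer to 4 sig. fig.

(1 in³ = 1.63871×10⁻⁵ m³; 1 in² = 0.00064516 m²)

63.97 km/h × (1/3.6) = 17.7694 m/s
144.9 in² × 0.00064516 = 0.0934837 m²
V = v × A × t = 17.7694 m/s × 0.0934837 m² × 1 s = 1.66115 m³
1.66115 m³ ÷ (1.63871×10⁻⁵ m³/in³) = 101369 in³

1.014×10⁵ in³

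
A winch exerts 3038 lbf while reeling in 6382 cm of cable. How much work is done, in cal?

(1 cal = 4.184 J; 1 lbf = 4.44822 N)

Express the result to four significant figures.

3038 lbf × 4.44822 → 13513.7 N
6382 cm × 0.01 → 63.82 m
W = F × d = 13513.7 N × 63.82 m = 862444 J
862444 J ÷ (4.184 J/cal) = 206129 cal

2.061×10⁵ cal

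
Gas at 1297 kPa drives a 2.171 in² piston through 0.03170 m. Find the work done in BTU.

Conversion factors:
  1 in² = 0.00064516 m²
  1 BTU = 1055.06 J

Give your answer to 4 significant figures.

1297 kPa → 1.297×10⁶ Pa
2.171 in² → 0.00140064 m²
F = P × A = 1.297×10⁶ × 0.00140064 = 1816.63 N
W = F × d = 1816.63 × 0.0317 = 57.5872 J
In BTU: 57.5872 / 1055.06 = 0.0545819 BTU

0.05458 BTU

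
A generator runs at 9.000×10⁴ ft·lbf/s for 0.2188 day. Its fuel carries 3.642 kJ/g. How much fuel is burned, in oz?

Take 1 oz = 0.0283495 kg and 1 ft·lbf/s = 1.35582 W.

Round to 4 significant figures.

2.234×10⁴ oz

9.000×10⁴ ft·lbf/s → 122024 W
0.2188 day → 18904.3 s
E = P × t = 122024 × 18904.3 = 2.30678×10⁹ J
3.642 kJ/g → 3.642×10⁶ J/kg
m = E / e_s = 2.30678×10⁹ / 3.642×10⁶ = 633.383 kg
In oz: 633.383 / 0.0283495 = 22341.9 oz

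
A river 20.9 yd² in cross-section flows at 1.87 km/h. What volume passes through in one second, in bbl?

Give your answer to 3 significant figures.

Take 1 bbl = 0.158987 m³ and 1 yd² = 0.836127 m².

1.87 km/h × (1/3.6) → 0.519444 m/s
20.9 yd² × 0.836127 → 17.4751 m²
V = v × A × t = 0.519444 m/s × 17.4751 m² × 1 s = 9.07734 m³
9.07734 m³ ÷ (0.158987 m³/bbl) = 57.0949 bbl

57.1 bbl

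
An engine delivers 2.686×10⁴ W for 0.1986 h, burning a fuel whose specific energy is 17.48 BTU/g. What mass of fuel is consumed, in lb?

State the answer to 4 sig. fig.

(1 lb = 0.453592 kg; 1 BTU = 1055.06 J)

2.296 lb

0.1986 h → 714.96 s
E = P × t = 26860 × 714.96 = 1.92038×10⁷ J
17.48 BTU/g → 1.84424×10⁷ J/kg
m = E / e_s = 1.92038×10⁷ / 1.84424×10⁷ = 1.04129 kg
In lb: 1.04129 / 0.453592 = 2.29565 lb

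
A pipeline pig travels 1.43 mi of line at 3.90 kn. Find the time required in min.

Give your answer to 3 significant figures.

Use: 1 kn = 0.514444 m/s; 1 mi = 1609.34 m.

1.43 mi × 1609.34 → 2301.36 m
3.90 kn × 0.514444 → 2.00633 m/s
t = d / v = 2301.36 m / 2.00633 m/s = 1147.05 s
1147.05 s ÷ (60 s/min) = 19.1175 min

19.1 min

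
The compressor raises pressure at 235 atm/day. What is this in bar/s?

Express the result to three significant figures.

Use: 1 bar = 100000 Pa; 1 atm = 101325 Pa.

235 atm/day × 101325 Pa/atm ÷ 86400 s/day = 275.595 Pa/s
275.595 Pa/s ÷ 100000 Pa/bar = 0.00275595 bar/s

0.00276 bar/s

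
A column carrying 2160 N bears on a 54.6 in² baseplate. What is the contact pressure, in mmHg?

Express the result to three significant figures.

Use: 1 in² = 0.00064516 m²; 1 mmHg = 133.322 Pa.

54.6 in² × 0.00064516 = 0.0352257 m²
P = F / A = 2160 N / 0.0352257 m² = 61318.9 Pa
61318.9 Pa ÷ (133.322 Pa/mmHg) = 459.931 mmHg

460 mmHg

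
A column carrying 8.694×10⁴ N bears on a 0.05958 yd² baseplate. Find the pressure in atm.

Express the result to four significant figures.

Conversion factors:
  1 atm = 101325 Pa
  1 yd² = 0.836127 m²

17.22 atm

0.05958 yd² × 0.836127 = 0.0498164 m²
P = F / A = 86940 N / 0.0498164 m² = 1.74521×10⁶ Pa
1.74521×10⁶ Pa ÷ (101325 Pa/atm) = 17.2239 atm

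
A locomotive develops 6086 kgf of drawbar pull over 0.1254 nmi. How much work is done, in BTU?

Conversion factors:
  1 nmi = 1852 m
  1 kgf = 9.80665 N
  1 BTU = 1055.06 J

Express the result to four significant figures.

1.314×10⁴ BTU

6086 kgf × 9.80665 = 59683.3 N
0.1254 nmi × 1852 = 232.241 m
W = F × d = 59683.3 N × 232.241 m = 1.38609×10⁷ J
1.38609×10⁷ J ÷ (1055.06 J/BTU) = 13137.5 BTU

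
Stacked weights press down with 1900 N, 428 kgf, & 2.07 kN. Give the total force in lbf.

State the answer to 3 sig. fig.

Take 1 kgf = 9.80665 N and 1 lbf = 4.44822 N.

1840 lbf

1900 N (already N)
428 kgf × 9.80665 = 4197.25 N
2.07 kN × 1000 = 2070 N
Total: 1900 + 4197.25 + 2070 = 8167.25 N
In lbf: 8167.25 / 4.44822 = 1836.07 lbf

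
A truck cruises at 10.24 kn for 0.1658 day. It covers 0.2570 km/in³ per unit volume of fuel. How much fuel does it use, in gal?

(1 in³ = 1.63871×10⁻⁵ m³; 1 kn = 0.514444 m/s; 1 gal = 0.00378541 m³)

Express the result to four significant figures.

10.24 kn → 5.26791 m/s
0.1658 day → 14325.1 s
d = v × t = 5.26791 × 14325.1 = 75463.3 m
0.2570 km/in³ → 1.56831×10⁷ m/m³
V = d / (distance per unit fuel) = 75463.3 / 1.56831×10⁷ = 0.00481176 m³
In gal: 0.00481176 / 0.00378541 = 1.27113 gal

1.271 gal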